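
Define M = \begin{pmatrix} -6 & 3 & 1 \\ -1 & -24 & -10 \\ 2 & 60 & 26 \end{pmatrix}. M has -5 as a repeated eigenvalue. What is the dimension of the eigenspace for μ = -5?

1

M + 5I = [[-1, 3, 1], [-1, -19, -10], [2, 60, 31]].
This matrix has rank 2, so its null space has dimension 3 − 2 = 1.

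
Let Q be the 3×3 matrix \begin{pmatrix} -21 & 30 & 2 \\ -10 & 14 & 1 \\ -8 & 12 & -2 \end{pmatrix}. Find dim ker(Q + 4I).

1

Q + 4I = [[-17, 30, 2], [-10, 18, 1], [-8, 12, 2]].
This matrix has rank 2, so its null space has dimension 3 − 2 = 1.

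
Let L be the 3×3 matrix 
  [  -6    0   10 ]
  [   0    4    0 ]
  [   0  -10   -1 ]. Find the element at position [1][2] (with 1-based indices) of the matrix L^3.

300

Characteristic polynomial: λ^3 + 3λ^2 - 22λ - 24 = (λ - 4)(λ + 1)(λ + 6), so the eigenvalues are -6, -1, 4.
λ=-6: eigenvector (1, 0, 0).
λ=4: eigenvector (-2, 1, -2).
λ=-1: eigenvector (2, 0, 1).
P = [[1, -2, 2], [0, 1, 0], [0, -2, 1]], D = diag(-6, 4, -1), P⁻¹ = [[1, -2, -2], [0, 1, 0], [0, 2, 1]].
L³ = P·diag(-216, 64, -1)·P⁻¹ = [[-216, 300, 430], [0, 64, 0], [0, -130, -1]].
The requested entry is 300.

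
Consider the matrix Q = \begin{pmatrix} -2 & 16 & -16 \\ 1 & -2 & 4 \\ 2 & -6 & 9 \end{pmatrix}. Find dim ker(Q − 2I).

Q − 2I = [[-4, 16, -16], [1, -4, 4], [2, -6, 7]].
This matrix has rank 2, so its null space has dimension 3 − 2 = 1.

1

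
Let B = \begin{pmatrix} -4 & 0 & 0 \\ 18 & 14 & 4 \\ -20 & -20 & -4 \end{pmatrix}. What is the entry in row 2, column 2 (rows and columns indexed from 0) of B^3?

-544

Characteristic polynomial: r^3 - 6r^2 - 16r + 96 = (r - 6)(r - 4)(r + 4), so the eigenvalues are -4, 4, 6.
r=4: eigenvector (0, -2, 5).
r=6: eigenvector (0, 1, -2).
r=-4: eigenvector (1, -1, 0).
P = [[0, 0, 1], [-2, 1, -1], [5, -2, 0]], D = diag(4, 6, -4), P⁻¹ = [[2, 2, 1], [5, 5, 2], [1, 0, 0]].
B³ = P·diag(64, 216, -64)·P⁻¹ = [[-64, 0, 0], [888, 824, 304], [-1520, -1520, -544]].
The requested entry is -544.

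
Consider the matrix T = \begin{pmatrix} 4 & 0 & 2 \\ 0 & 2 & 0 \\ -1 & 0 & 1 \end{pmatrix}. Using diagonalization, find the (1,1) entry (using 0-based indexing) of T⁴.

16

Characteristic polynomial: λ^3 - 7λ^2 + 16λ - 12 = (λ - 3)(λ - 2)^2, so the eigenvalues are 2, 2, 3.
λ=2: eigenvector (-1, 0, 1).
λ=3: eigenvector (-2, 0, 1).
λ=2: eigenvector (0, 1, 0).
P = [[-1, -2, 0], [0, 0, 1], [1, 1, 0]], D = diag(2, 3, 2), P⁻¹ = [[1, 0, 2], [-1, 0, -1], [0, 1, 0]].
T⁴ = P·diag(16, 81, 16)·P⁻¹ = [[146, 0, 130], [0, 16, 0], [-65, 0, -49]].
The requested entry is 16.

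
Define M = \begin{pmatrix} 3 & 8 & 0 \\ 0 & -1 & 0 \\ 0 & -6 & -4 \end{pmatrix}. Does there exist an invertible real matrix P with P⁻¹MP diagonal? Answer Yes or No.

Characteristic polynomial: p(μ) = μ^3 + 2μ^2 - 11μ - 12 = (μ - 3)(μ + 1)(μ + 4).
All 3 eigenvalues are distinct, so M is diagonalizable.

Yes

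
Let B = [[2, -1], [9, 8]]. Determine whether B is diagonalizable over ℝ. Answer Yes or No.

No

Characteristic polynomial: p(t) = t^2 - 10t + 25 = (t - 5)^2.
t = 5 has algebraic multiplicity 2; rank(B − 5I) = 1, so geometric multiplicity = 1.
Geometric multiplicity < algebraic multiplicity, so B is not diagonalizable.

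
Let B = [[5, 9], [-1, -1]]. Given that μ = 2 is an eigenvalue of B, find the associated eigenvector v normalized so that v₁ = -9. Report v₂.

3

B − 2I = [[3, 9], [-1, -3]].
Solving (B − 2I)v = 0 gives the eigenspace spanned by (-9, 3).
With v₁ = -9, v = (-9, 3), so v₂ = 3.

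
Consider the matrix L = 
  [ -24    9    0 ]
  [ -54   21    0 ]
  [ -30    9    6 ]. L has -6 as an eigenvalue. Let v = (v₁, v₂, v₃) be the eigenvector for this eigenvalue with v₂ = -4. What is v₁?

-2

L + 6I = [[-18, 9, 0], [-54, 27, 0], [-30, 9, 12]].
Solving (L + 6I)v = 0 gives the eigenspace spanned by (-2, -4, -2).
With v₂ = -4, v = (-2, -4, -2), so v₁ = -2.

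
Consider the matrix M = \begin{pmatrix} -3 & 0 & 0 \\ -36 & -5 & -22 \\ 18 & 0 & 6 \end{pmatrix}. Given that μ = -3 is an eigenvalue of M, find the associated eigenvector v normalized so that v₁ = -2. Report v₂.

M + 3I = [[0, 0, 0], [-36, -2, -22], [18, 0, 9]].
Solving (M + 3I)v = 0 gives the eigenspace spanned by (-2, -8, 4).
With v₁ = -2, v = (-2, -8, 4), so v₂ = -8.

-8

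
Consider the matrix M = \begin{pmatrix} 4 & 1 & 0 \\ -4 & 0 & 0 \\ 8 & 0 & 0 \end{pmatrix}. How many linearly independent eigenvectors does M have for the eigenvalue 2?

1

M − 2I = [[2, 1, 0], [-4, -2, 0], [8, 0, -2]].
This matrix has rank 2, so its null space has dimension 3 − 2 = 1.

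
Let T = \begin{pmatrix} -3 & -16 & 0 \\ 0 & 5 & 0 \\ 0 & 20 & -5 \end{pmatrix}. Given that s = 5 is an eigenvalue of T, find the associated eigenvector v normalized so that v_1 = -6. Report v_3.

T − 5I = [[-8, -16, 0], [0, 0, 0], [0, 20, -10]].
Solving (T − 5I)v = 0 gives the eigenspace spanned by (-6, 3, 6).
With v_1 = -6, v = (-6, 3, 6), so v_3 = 6.

6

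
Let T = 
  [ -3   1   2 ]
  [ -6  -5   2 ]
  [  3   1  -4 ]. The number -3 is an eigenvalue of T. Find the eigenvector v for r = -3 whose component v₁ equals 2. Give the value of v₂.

T + 3I = [[0, 1, 2], [-6, -2, 2], [3, 1, -1]].
Solving (T + 3I)v = 0 gives the eigenspace spanned by (2, -4, 2).
With v₁ = 2, v = (2, -4, 2), so v₂ = -4.

-4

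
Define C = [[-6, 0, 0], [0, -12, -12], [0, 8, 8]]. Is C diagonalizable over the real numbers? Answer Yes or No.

Characteristic polynomial: p(μ) = μ^3 + 10μ^2 + 24μ = μ(μ + 4)(μ + 6).
All 3 eigenvalues are distinct, so C is diagonalizable.

Yes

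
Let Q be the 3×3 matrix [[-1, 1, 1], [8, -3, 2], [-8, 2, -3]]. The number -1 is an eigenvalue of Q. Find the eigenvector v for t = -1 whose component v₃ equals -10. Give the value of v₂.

10

Q + 1I = [[0, 1, 1], [8, -2, 2], [-8, 2, -2]].
Solving (Q + 1I)v = 0 gives the eigenspace spanned by (5, 10, -10).
With v₃ = -10, v = (5, 10, -10), so v₂ = 10.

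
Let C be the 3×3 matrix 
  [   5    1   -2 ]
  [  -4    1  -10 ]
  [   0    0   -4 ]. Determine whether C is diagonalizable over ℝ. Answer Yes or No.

No

Characteristic polynomial: p(λ) = λ^3 - 2λ^2 - 15λ + 36 = (λ - 3)^2(λ + 4).
λ = 3 has algebraic multiplicity 2; rank(C − 3I) = 2, so geometric multiplicity = 1.
Geometric multiplicity < algebraic multiplicity, so C is not diagonalizable.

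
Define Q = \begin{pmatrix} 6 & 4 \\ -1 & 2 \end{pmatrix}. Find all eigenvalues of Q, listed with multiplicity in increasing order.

4, 4

Characteristic polynomial: p(λ) = λ^2 - 8λ + 16 = (λ - 4)^2.
Roots (with multiplicity): 4, 4.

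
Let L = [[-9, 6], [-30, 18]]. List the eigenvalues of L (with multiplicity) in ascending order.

Characteristic polynomial: p(r) = r^2 - 9r + 18 = (r - 6)(r - 3).
Roots (with multiplicity): 3, 6.

3, 6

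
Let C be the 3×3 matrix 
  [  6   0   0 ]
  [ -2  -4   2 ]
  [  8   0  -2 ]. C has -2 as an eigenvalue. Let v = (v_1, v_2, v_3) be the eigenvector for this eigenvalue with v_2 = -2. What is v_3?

-2

C + 2I = [[8, 0, 0], [-2, -2, 2], [8, 0, 0]].
Solving (C + 2I)v = 0 gives the eigenspace spanned by (0, -2, -2).
With v_2 = -2, v = (0, -2, -2), so v_3 = -2.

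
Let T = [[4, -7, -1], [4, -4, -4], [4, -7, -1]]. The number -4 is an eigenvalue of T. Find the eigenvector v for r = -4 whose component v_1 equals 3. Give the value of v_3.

T + 4I = [[8, -7, -1], [4, 0, -4], [4, -7, 3]].
Solving (T + 4I)v = 0 gives the eigenspace spanned by (3, 3, 3).
With v_1 = 3, v = (3, 3, 3), so v_3 = 3.

3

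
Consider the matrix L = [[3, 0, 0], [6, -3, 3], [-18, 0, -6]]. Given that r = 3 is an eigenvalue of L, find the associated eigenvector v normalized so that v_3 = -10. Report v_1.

L − 3I = [[0, 0, 0], [6, -6, 3], [-18, 0, -9]].
Solving (L − 3I)v = 0 gives the eigenspace spanned by (5, 0, -10).
With v_3 = -10, v = (5, 0, -10), so v_1 = 5.

5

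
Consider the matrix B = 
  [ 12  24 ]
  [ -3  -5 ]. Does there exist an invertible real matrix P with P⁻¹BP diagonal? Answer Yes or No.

Yes

Characteristic polynomial: p(λ) = λ^2 - 7λ + 12 = (λ - 4)(λ - 3).
All 2 eigenvalues are distinct, so B is diagonalizable.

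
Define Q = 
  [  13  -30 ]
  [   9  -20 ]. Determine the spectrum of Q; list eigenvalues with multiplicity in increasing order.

-5, -2

Characteristic polynomial: p(λ) = λ^2 + 7λ + 10 = (λ + 2)(λ + 5).
Roots (with multiplicity): -5, -2.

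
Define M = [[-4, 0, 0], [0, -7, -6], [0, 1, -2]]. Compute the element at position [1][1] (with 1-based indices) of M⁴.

256

Characteristic polynomial: λ^3 + 13λ^2 + 56λ + 80 = (λ + 4)^2(λ + 5), so the eigenvalues are -5, -4, -4.
λ=-4: eigenvector (0, -2, 1).
λ=-5: eigenvector (0, 3, -1).
λ=-4: eigenvector (1, 0, 0).
P = [[0, 0, 1], [-2, 3, 0], [1, -1, 0]], D = diag(-4, -5, -4), P⁻¹ = [[0, 1, 3], [0, 1, 2], [1, 0, 0]].
M⁴ = P·diag(256, 625, 256)·P⁻¹ = [[256, 0, 0], [0, 1363, 2214], [0, -369, -482]].
The requested entry is 256.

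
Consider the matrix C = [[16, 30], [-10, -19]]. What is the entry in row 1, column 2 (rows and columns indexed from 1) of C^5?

Characteristic polynomial: t^2 + 3t - 4 = (t - 1)(t + 4), so the eigenvalues are -4, 1.
t=-4: eigenvector (-3, 2).
t=1: eigenvector (-2, 1).
P = [[-3, -2], [2, 1]], D = diag(-4, 1), P⁻¹ = [[1, 2], [-2, -3]].
C⁵ = P·diag(-1024, 1)·P⁻¹ = [[3076, 6150], [-2050, -4099]].
The requested entry is 6150.

6150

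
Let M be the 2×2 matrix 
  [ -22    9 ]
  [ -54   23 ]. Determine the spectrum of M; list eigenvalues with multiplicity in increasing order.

-4, 5

Characteristic polynomial: p(μ) = μ^2 - μ - 20 = (μ - 5)(μ + 4).
Roots (with multiplicity): -4, 5.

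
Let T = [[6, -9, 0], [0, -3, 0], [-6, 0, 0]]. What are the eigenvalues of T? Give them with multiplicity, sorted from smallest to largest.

-3, 0, 6

Characteristic polynomial: p(s) = s^3 - 3s^2 - 18s = s(s - 6)(s + 3).
Roots (with multiplicity): -3, 0, 6.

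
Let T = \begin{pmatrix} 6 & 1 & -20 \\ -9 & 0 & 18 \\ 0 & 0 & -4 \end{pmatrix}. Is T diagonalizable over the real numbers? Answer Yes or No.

No

Characteristic polynomial: p(r) = r^3 - 2r^2 - 15r + 36 = (r - 3)^2(r + 4).
r = 3 has algebraic multiplicity 2; rank(T − 3I) = 2, so geometric multiplicity = 1.
Geometric multiplicity < algebraic multiplicity, so T is not diagonalizable.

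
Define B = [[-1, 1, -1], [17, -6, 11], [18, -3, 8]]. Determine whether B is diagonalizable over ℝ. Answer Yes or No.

No

Characteristic polynomial: p(λ) = λ^3 - λ^2 - 16λ - 20 = (λ - 5)(λ + 2)^2.
λ = -2 has algebraic multiplicity 2; rank(B + 2I) = 2, so geometric multiplicity = 1.
Geometric multiplicity < algebraic multiplicity, so B is not diagonalizable.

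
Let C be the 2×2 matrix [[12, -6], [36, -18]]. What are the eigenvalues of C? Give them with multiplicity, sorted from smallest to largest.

Characteristic polynomial: p(λ) = λ^2 + 6λ = λ(λ + 6).
Roots (with multiplicity): -6, 0.

-6, 0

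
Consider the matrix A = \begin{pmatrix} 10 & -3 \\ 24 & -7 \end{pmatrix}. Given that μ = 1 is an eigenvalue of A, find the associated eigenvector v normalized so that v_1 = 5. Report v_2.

A − 1I = [[9, -3], [24, -8]].
Solving (A − 1I)v = 0 gives the eigenspace spanned by (5, 15).
With v_1 = 5, v = (5, 15), so v_2 = 15.

15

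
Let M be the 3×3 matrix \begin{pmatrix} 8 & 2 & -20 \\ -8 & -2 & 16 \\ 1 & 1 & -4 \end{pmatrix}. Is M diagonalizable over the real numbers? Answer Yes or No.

No

Characteristic polynomial: p(μ) = μ^3 - 2μ^2 - 20μ - 24 = (μ - 6)(μ + 2)^2.
μ = -2 has algebraic multiplicity 2; rank(M + 2I) = 2, so geometric multiplicity = 1.
Geometric multiplicity < algebraic multiplicity, so M is not diagonalizable.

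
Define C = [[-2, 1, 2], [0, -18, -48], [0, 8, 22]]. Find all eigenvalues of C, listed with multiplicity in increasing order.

Characteristic polynomial: p(r) = r^3 - 2r^2 - 20r - 24 = (r - 6)(r + 2)^2.
Roots (with multiplicity): -2, -2, 6.

-2, -2, 6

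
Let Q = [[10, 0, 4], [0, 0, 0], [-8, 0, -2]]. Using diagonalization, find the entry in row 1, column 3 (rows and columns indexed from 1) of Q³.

Characteristic polynomial: λ^3 - 8λ^2 + 12λ = λ(λ - 6)(λ - 2), so the eigenvalues are 0, 2, 6.
λ=2: eigenvector (1, 0, -2).
λ=0: eigenvector (0, 1, 0).
λ=6: eigenvector (1, 0, -1).
P = [[1, 0, 1], [0, 1, 0], [-2, 0, -1]], D = diag(2, 0, 6), P⁻¹ = [[-1, 0, -1], [0, 1, 0], [2, 0, 1]].
Q³ = P·diag(8, 0, 216)·P⁻¹ = [[424, 0, 208], [0, 0, 0], [-416, 0, -200]].
The requested entry is 208.

208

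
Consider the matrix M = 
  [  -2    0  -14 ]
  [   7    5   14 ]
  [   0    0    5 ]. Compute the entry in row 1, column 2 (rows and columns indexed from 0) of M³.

Characteristic polynomial: t^3 - 8t^2 + 5t + 50 = (t - 5)^2(t + 2), so the eigenvalues are -2, 5, 5.
t=5: eigenvector (-4, 5, 2).
t=5: eigenvector (-2, 3, 1).
t=-2: eigenvector (1, -1, 0).
P = [[-4, -2, 1], [5, 3, -1], [2, 1, 0]], D = diag(5, 5, -2), P⁻¹ = [[-1, -1, 1], [2, 2, -1], [1, 0, 2]].
M³ = P·diag(125, 125, -8)·P⁻¹ = [[-8, 0, -266], [133, 125, 266], [0, 0, 125]].
The requested entry is 266.

266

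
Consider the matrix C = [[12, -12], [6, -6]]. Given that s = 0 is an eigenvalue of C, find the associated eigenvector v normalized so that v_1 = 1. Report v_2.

1

C = [[12, -12], [6, -6]].
Solving (C)v = 0 gives the eigenspace spanned by (1, 1).
With v_1 = 1, v = (1, 1), so v_2 = 1.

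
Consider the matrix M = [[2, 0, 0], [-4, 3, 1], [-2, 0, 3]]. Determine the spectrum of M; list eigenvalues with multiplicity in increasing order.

2, 3, 3

Characteristic polynomial: p(t) = t^3 - 8t^2 + 21t - 18 = (t - 3)^2(t - 2).
Roots (with multiplicity): 2, 3, 3.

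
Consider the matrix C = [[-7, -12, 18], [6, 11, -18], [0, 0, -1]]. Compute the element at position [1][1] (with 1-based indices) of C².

-23

Characteristic polynomial: t^3 - 3t^2 - 9t - 5 = (t - 5)(t + 1)^2, so the eigenvalues are -1, -1, 5.
t=-1: eigenvector (2, -1, 0).
t=5: eigenvector (-1, 1, 0).
t=-1: eigenvector (-1, 2, 1).
P = [[2, -1, -1], [-1, 1, 2], [0, 0, 1]], D = diag(-1, 5, -1), P⁻¹ = [[1, 1, -1], [1, 2, -3], [0, 0, 1]].
C² = P·diag(1, 25, 1)·P⁻¹ = [[-23, -48, 72], [24, 49, -72], [0, 0, 1]].
The requested entry is -23.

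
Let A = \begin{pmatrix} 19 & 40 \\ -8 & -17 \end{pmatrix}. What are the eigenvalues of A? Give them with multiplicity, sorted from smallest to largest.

-1, 3

Characteristic polynomial: p(t) = t^2 - 2t - 3 = (t - 3)(t + 1).
Roots (with multiplicity): -1, 3.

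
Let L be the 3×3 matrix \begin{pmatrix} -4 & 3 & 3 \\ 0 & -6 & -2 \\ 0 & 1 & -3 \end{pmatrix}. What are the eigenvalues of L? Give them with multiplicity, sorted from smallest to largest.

-5, -4, -4

Characteristic polynomial: p(λ) = λ^3 + 13λ^2 + 56λ + 80 = (λ + 4)^2(λ + 5).
Roots (with multiplicity): -5, -4, -4.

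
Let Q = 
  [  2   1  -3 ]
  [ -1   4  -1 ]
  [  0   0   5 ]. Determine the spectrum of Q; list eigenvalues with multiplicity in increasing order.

Characteristic polynomial: p(r) = r^3 - 11r^2 + 39r - 45 = (r - 5)(r - 3)^2.
Roots (with multiplicity): 3, 3, 5.

3, 3, 5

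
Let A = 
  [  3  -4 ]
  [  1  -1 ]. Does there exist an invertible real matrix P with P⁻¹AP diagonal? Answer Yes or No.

Characteristic polynomial: p(r) = r^2 - 2r + 1 = (r - 1)^2.
r = 1 has algebraic multiplicity 2; rank(A − 1I) = 1, so geometric multiplicity = 1.
Geometric multiplicity < algebraic multiplicity, so A is not diagonalizable.

No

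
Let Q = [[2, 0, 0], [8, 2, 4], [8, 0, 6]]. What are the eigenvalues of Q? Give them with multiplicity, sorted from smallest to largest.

Characteristic polynomial: p(t) = t^3 - 10t^2 + 28t - 24 = (t - 6)(t - 2)^2.
Roots (with multiplicity): 2, 2, 6.

2, 2, 6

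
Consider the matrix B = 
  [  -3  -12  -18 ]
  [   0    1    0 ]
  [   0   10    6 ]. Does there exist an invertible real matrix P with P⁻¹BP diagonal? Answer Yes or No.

Characteristic polynomial: p(r) = r^3 - 4r^2 - 15r + 18 = (r - 6)(r - 1)(r + 3).
All 3 eigenvalues are distinct, so B is diagonalizable.

Yes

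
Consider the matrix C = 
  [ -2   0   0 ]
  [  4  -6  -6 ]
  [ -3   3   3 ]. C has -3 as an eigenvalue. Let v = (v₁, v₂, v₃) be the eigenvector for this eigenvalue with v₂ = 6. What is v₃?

-3

C + 3I = [[1, 0, 0], [4, -3, -6], [-3, 3, 6]].
Solving (C + 3I)v = 0 gives the eigenspace spanned by (0, 6, -3).
With v₂ = 6, v = (0, 6, -3), so v₃ = -3.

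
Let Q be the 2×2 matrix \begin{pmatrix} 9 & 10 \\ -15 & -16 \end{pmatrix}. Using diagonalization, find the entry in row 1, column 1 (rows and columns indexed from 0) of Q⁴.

Characteristic polynomial: μ^2 + 7μ + 6 = (μ + 1)(μ + 6), so the eigenvalues are -6, -1.
μ=-6: eigenvector (-2, 3).
μ=-1: eigenvector (-1, 1).
P = [[-2, -1], [3, 1]], D = diag(-6, -1), P⁻¹ = [[1, 1], [-3, -2]].
Q⁴ = P·diag(1296, 1)·P⁻¹ = [[-2589, -2590], [3885, 3886]].
The requested entry is 3886.

3886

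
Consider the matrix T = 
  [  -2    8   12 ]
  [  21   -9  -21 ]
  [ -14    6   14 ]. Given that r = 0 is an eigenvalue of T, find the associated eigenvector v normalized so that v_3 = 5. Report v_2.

T = [[-2, 8, 12], [21, -9, -21], [-14, 6, 14]].
Solving (T)v = 0 gives the eigenspace spanned by (2, -7, 5).
With v_3 = 5, v = (2, -7, 5), so v_2 = -7.

-7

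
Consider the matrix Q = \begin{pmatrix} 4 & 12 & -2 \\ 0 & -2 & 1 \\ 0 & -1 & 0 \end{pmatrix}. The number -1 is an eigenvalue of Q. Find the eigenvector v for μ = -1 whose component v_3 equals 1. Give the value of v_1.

Q + 1I = [[5, 12, -2], [0, -1, 1], [0, -1, 1]].
Solving (Q + 1I)v = 0 gives the eigenspace spanned by (-2, 1, 1).
With v_3 = 1, v = (-2, 1, 1), so v_1 = -2.

-2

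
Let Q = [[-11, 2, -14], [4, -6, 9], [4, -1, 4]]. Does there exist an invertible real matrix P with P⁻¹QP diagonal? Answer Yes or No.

Characteristic polynomial: p(μ) = μ^3 + 13μ^2 + 55μ + 75 = (μ + 3)(μ + 5)^2.
μ = -5 has algebraic multiplicity 2; rank(Q + 5I) = 2, so geometric multiplicity = 1.
Geometric multiplicity < algebraic multiplicity, so Q is not diagonalizable.

No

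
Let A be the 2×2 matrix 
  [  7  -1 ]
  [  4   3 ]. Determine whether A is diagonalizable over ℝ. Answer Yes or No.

Characteristic polynomial: p(μ) = μ^2 - 10μ + 25 = (μ - 5)^2.
μ = 5 has algebraic multiplicity 2; rank(A − 5I) = 1, so geometric multiplicity = 1.
Geometric multiplicity < algebraic multiplicity, so A is not diagonalizable.

No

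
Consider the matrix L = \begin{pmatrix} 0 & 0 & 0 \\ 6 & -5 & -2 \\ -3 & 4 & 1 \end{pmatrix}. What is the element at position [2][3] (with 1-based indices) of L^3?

-26

Characteristic polynomial: λ^3 + 4λ^2 + 3λ = λ(λ + 1)(λ + 3), so the eigenvalues are -3, -1, 0.
λ=0: eigenvector (1, 0, 3).
λ=-1: eigenvector (0, -1, 2).
λ=-3: eigenvector (0, 1, -1).
P = [[1, 0, 0], [0, -1, 1], [3, 2, -1]], D = diag(0, -1, -3), P⁻¹ = [[1, 0, 0], [-3, 1, 1], [-3, 2, 1]].
L³ = P·diag(0, -1, -27)·P⁻¹ = [[0, 0, 0], [78, -53, -26], [-75, 52, 25]].
The requested entry is -26.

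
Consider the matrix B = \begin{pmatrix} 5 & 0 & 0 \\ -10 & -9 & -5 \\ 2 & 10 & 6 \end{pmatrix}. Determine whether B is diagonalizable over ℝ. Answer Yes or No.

Characteristic polynomial: p(r) = r^3 - 2r^2 - 19r + 20 = (r - 5)(r - 1)(r + 4).
All 3 eigenvalues are distinct, so B is diagonalizable.

Yes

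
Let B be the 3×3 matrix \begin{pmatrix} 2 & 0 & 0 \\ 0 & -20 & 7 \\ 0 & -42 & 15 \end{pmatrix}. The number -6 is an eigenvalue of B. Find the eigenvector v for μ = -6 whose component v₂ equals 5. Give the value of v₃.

B + 6I = [[8, 0, 0], [0, -14, 7], [0, -42, 21]].
Solving (B + 6I)v = 0 gives the eigenspace spanned by (0, 5, 10).
With v₂ = 5, v = (0, 5, 10), so v₃ = 10.

10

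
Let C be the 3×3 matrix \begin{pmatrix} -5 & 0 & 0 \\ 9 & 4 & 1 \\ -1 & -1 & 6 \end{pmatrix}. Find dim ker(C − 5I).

1

C − 5I = [[-10, 0, 0], [9, -1, 1], [-1, -1, 1]].
This matrix has rank 2, so its null space has dimension 3 − 2 = 1.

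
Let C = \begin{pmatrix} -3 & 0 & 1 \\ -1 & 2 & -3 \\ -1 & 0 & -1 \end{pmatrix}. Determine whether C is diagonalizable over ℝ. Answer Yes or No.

No

Characteristic polynomial: p(λ) = λ^3 + 2λ^2 - 4λ - 8 = (λ - 2)(λ + 2)^2.
λ = -2 has algebraic multiplicity 2; rank(C + 2I) = 2, so geometric multiplicity = 1.
Geometric multiplicity < algebraic multiplicity, so C is not diagonalizable.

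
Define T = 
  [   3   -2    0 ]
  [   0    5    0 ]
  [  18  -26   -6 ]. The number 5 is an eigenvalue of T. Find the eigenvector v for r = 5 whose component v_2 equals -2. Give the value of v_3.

8

T − 5I = [[-2, -2, 0], [0, 0, 0], [18, -26, -11]].
Solving (T − 5I)v = 0 gives the eigenspace spanned by (2, -2, 8).
With v_2 = -2, v = (2, -2, 8), so v_3 = 8.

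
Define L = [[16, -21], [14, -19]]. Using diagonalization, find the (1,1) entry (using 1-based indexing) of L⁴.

-1202

Characteristic polynomial: s^2 + 3s - 10 = (s - 2)(s + 5), so the eigenvalues are -5, 2.
s=-5: eigenvector (-1, -1).
s=2: eigenvector (-3, -2).
P = [[-1, -3], [-1, -2]], D = diag(-5, 2), P⁻¹ = [[2, -3], [-1, 1]].
L⁴ = P·diag(625, 16)·P⁻¹ = [[-1202, 1827], [-1218, 1843]].
The requested entry is -1202.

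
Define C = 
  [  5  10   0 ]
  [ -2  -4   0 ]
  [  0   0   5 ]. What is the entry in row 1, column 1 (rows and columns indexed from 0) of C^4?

Characteristic polynomial: μ^3 - 6μ^2 + 5μ = μ(μ - 5)(μ - 1), so the eigenvalues are 0, 1, 5.
μ=0: eigenvector (-2, 1, 0).
μ=1: eigenvector (5, -2, 0).
μ=5: eigenvector (0, 0, 1).
P = [[-2, 5, 0], [1, -2, 0], [0, 0, 1]], D = diag(0, 1, 5), P⁻¹ = [[2, 5, 0], [1, 2, 0], [0, 0, 1]].
C⁴ = P·diag(0, 1, 625)·P⁻¹ = [[5, 10, 0], [-2, -4, 0], [0, 0, 625]].
The requested entry is -4.

-4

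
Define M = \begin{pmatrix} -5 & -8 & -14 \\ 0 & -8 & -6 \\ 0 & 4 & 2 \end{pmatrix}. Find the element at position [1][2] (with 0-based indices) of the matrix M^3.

-168

Characteristic polynomial: μ^3 + 11μ^2 + 38μ + 40 = (μ + 2)(μ + 4)(μ + 5), so the eigenvalues are -5, -4, -2.
μ=-5: eigenvector (1, 0, 0).
μ=-4: eigenvector (4, 3, -2).
μ=-2: eigenvector (-2, -1, 1).
P = [[1, 4, -2], [0, 3, -1], [0, -2, 1]], D = diag(-5, -4, -2), P⁻¹ = [[1, 0, 2], [0, 1, 1], [0, 2, 3]].
M³ = P·diag(-125, -64, -8)·P⁻¹ = [[-125, -224, -458], [0, -176, -168], [0, 112, 104]].
The requested entry is -168.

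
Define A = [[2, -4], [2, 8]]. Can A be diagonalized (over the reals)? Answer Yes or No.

Yes

Characteristic polynomial: p(λ) = λ^2 - 10λ + 24 = (λ - 6)(λ - 4).
All 2 eigenvalues are distinct, so A is diagonalizable.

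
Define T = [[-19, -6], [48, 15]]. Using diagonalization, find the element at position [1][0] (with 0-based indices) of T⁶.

-17472

Characteristic polynomial: s^2 + 4s + 3 = (s + 1)(s + 3), so the eigenvalues are -3, -1.
s=-1: eigenvector (1, -3).
s=-3: eigenvector (3, -8).
P = [[1, 3], [-3, -8]], D = diag(-1, -3), P⁻¹ = [[-8, -3], [3, 1]].
T⁶ = P·diag(1, 729)·P⁻¹ = [[6553, 2184], [-17472, -5823]].
The requested entry is -17472.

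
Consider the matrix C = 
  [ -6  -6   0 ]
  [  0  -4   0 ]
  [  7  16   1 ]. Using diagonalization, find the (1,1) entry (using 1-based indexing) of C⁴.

1296

Characteristic polynomial: t^3 + 9t^2 + 14t - 24 = (t - 1)(t + 4)(t + 6), so the eigenvalues are -6, -4, 1.
t=1: eigenvector (0, 0, 1).
t=-4: eigenvector (-3, 1, 1).
t=-6: eigenvector (1, 0, -1).
P = [[0, -3, 1], [0, 1, 0], [1, 1, -1]], D = diag(1, -4, -6), P⁻¹ = [[1, 2, 1], [0, 1, 0], [1, 3, 0]].
C⁴ = P·diag(1, 256, 1296)·P⁻¹ = [[1296, 3120, 0], [0, 256, 0], [-1295, -3630, 1]].
The requested entry is 1296.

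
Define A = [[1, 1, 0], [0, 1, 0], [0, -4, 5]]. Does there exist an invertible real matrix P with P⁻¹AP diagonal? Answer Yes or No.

No

Characteristic polynomial: p(r) = r^3 - 7r^2 + 11r - 5 = (r - 5)(r - 1)^2.
r = 1 has algebraic multiplicity 2; rank(A − 1I) = 2, so geometric multiplicity = 1.
Geometric multiplicity < algebraic multiplicity, so A is not diagonalizable.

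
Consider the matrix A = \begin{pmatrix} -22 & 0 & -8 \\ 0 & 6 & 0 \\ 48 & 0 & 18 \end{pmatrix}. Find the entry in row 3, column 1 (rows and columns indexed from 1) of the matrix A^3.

Characteristic polynomial: μ^3 - 2μ^2 - 36μ + 72 = (μ - 6)(μ - 2)(μ + 6), so the eigenvalues are -6, 2, 6.
μ=6: eigenvector (0, 1, 0).
μ=-6: eigenvector (1, 0, -2).
μ=2: eigenvector (-1, 0, 3).
P = [[0, 1, -1], [1, 0, 0], [0, -2, 3]], D = diag(6, -6, 2), P⁻¹ = [[0, 1, 0], [3, 0, 1], [2, 0, 1]].
A³ = P·diag(216, -216, 8)·P⁻¹ = [[-664, 0, -224], [0, 216, 0], [1344, 0, 456]].
The requested entry is 1344.

1344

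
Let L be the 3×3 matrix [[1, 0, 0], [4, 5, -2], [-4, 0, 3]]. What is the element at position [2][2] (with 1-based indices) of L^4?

625

Characteristic polynomial: μ^3 - 9μ^2 + 23μ - 15 = (μ - 5)(μ - 3)(μ - 1), so the eigenvalues are 1, 3, 5.
μ=1: eigenvector (1, 0, 2).
μ=5: eigenvector (0, 1, 0).
μ=3: eigenvector (0, 1, 1).
P = [[1, 0, 0], [0, 1, 1], [2, 0, 1]], D = diag(1, 5, 3), P⁻¹ = [[1, 0, 0], [2, 1, -1], [-2, 0, 1]].
L⁴ = P·diag(1, 625, 81)·P⁻¹ = [[1, 0, 0], [1088, 625, -544], [-160, 0, 81]].
The requested entry is 625.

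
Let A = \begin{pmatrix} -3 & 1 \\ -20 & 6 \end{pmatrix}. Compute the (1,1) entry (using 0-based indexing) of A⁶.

316

Characteristic polynomial: s^2 - 3s + 2 = (s - 2)(s - 1), so the eigenvalues are 1, 2.
s=1: eigenvector (1, 4).
s=2: eigenvector (1, 5).
P = [[1, 1], [4, 5]], D = diag(1, 2), P⁻¹ = [[5, -1], [-4, 1]].
A⁶ = P·diag(1, 64)·P⁻¹ = [[-251, 63], [-1260, 316]].
The requested entry is 316.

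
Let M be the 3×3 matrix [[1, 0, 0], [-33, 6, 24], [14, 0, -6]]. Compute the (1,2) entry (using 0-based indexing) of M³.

864

Characteristic polynomial: s^3 - s^2 - 36s + 36 = (s - 6)(s - 1)(s + 6), so the eigenvalues are -6, 1, 6.
s=1: eigenvector (1, -3, 2).
s=6: eigenvector (0, -1, 0).
s=-6: eigenvector (0, -2, 1).
P = [[1, 0, 0], [-3, -1, -2], [2, 0, 1]], D = diag(1, 6, -6), P⁻¹ = [[1, 0, 0], [1, -1, -2], [-2, 0, 1]].
M³ = P·diag(1, 216, -216)·P⁻¹ = [[1, 0, 0], [-1083, 216, 864], [434, 0, -216]].
The requested entry is 864.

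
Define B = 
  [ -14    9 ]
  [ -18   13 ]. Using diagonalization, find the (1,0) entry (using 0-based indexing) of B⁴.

738

Characteristic polynomial: μ^2 + μ - 20 = (μ - 4)(μ + 5), so the eigenvalues are -5, 4.
μ=-5: eigenvector (1, 1).
μ=4: eigenvector (-1, -2).
P = [[1, -1], [1, -2]], D = diag(-5, 4), P⁻¹ = [[2, -1], [1, -1]].
B⁴ = P·diag(625, 256)·P⁻¹ = [[994, -369], [738, -113]].
The requested entry is 738.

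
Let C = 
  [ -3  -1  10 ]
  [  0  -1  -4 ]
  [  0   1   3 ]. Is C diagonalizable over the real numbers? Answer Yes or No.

No

Characteristic polynomial: p(s) = s^3 + s^2 - 5s + 3 = (s - 1)^2(s + 3).
s = 1 has algebraic multiplicity 2; rank(C − 1I) = 2, so geometric multiplicity = 1.
Geometric multiplicity < algebraic multiplicity, so C is not diagonalizable.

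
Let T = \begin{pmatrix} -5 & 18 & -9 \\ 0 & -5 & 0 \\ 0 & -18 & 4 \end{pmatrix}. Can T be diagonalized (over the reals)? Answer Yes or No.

Yes

Characteristic polynomial: p(λ) = λ^3 + 6λ^2 - 15λ - 100 = (λ - 4)(λ + 5)^2.
λ = -5 has algebraic multiplicity 2; rank(T + 5I) = 1, so geometric multiplicity = 2.
Every eigenvalue has geometric = algebraic multiplicity, so T is diagonalizable.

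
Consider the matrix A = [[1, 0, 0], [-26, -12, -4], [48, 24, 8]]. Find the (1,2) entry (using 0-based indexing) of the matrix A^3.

-64

Characteristic polynomial: r^3 + 3r^2 - 4r = r(r - 1)(r + 4), so the eigenvalues are -4, 0, 1.
r=1: eigenvector (1, -2, 0).
r=-4: eigenvector (0, 1, -2).
r=0: eigenvector (0, -1, 3).
P = [[1, 0, 0], [-2, 1, -1], [0, -2, 3]], D = diag(1, -4, 0), P⁻¹ = [[1, 0, 0], [6, 3, 1], [4, 2, 1]].
A³ = P·diag(1, -64, 0)·P⁻¹ = [[1, 0, 0], [-386, -192, -64], [768, 384, 128]].
The requested entry is -64.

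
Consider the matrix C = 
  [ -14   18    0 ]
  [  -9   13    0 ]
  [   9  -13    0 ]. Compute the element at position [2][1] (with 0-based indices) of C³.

Characteristic polynomial: λ^3 + λ^2 - 20λ = λ(λ - 4)(λ + 5), so the eigenvalues are -5, 0, 4.
λ=4: eigenvector (1, 1, -1).
λ=0: eigenvector (0, 0, 1).
λ=-5: eigenvector (-2, -1, 1).
P = [[1, 0, -2], [1, 0, -1], [-1, 1, 1]], D = diag(4, 0, -5), P⁻¹ = [[-1, 2, 0], [0, 1, 1], [-1, 1, 0]].
C³ = P·diag(64, 0, -125)·P⁻¹ = [[-314, 378, 0], [-189, 253, 0], [189, -253, 0]].
The requested entry is -253.

-253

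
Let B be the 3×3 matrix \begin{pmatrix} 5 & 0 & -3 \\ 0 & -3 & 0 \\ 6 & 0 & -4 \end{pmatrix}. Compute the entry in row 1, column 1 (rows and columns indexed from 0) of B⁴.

81

Characteristic polynomial: λ^3 + 2λ^2 - 5λ - 6 = (λ - 2)(λ + 1)(λ + 3), so the eigenvalues are -3, -1, 2.
λ=-1: eigenvector (-1, 0, -2).
λ=-3: eigenvector (0, 1, 0).
λ=2: eigenvector (1, 0, 1).
P = [[-1, 0, 1], [0, 1, 0], [-2, 0, 1]], D = diag(-1, -3, 2), P⁻¹ = [[1, 0, -1], [0, 1, 0], [2, 0, -1]].
B⁴ = P·diag(1, 81, 16)·P⁻¹ = [[31, 0, -15], [0, 81, 0], [30, 0, -14]].
The requested entry is 81.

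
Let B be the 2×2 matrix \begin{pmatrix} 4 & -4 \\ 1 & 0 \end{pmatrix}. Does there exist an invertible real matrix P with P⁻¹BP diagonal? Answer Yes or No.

Characteristic polynomial: p(s) = s^2 - 4s + 4 = (s - 2)^2.
s = 2 has algebraic multiplicity 2; rank(B − 2I) = 1, so geometric multiplicity = 1.
Geometric multiplicity < algebraic multiplicity, so B is not diagonalizable.

No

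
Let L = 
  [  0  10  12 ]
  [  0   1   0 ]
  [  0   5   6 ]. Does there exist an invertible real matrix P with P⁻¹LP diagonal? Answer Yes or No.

Yes

Characteristic polynomial: p(λ) = λ^3 - 7λ^2 + 6λ = λ(λ - 6)(λ - 1).
All 3 eigenvalues are distinct, so L is diagonalizable.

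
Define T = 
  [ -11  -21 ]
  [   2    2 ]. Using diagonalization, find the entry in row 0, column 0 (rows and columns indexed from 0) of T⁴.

Characteristic polynomial: λ^2 + 9λ + 20 = (λ + 4)(λ + 5), so the eigenvalues are -5, -4.
λ=-5: eigenvector (7, -2).
λ=-4: eigenvector (-3, 1).
P = [[7, -3], [-2, 1]], D = diag(-5, -4), P⁻¹ = [[1, 3], [2, 7]].
T⁴ = P·diag(625, 256)·P⁻¹ = [[2839, 7749], [-738, -1958]].
The requested entry is 2839.

2839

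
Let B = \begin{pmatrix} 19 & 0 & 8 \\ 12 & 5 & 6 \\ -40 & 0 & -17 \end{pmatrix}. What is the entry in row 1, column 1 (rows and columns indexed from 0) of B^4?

625

Characteristic polynomial: r^3 - 7r^2 + 7r + 15 = (r - 5)(r - 3)(r + 1), so the eigenvalues are -1, 3, 5.
r=3: eigenvector (1, 0, -2).
r=5: eigenvector (0, 1, 0).
r=-1: eigenvector (-2, -1, 5).
P = [[1, 0, -2], [0, 1, -1], [-2, 0, 5]], D = diag(3, 5, -1), P⁻¹ = [[5, 0, 2], [2, 1, 1], [2, 0, 1]].
B⁴ = P·diag(81, 625, 1)·P⁻¹ = [[401, 0, 160], [1248, 625, 624], [-800, 0, -319]].
The requested entry is 625.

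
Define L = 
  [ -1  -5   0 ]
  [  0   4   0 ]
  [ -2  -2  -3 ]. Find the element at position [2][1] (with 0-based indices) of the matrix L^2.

Characteristic polynomial: s^3 - 13s - 12 = (s - 4)(s + 1)(s + 3), so the eigenvalues are -3, -1, 4.
s=-1: eigenvector (1, 0, -1).
s=4: eigenvector (-1, 1, 0).
s=-3: eigenvector (0, 0, 1).
P = [[1, -1, 0], [0, 1, 0], [-1, 0, 1]], D = diag(-1, 4, -3), P⁻¹ = [[1, 1, 0], [0, 1, 0], [1, 1, 1]].
L² = P·diag(1, 16, 9)·P⁻¹ = [[1, -15, 0], [0, 16, 0], [8, 8, 9]].
The requested entry is 8.

8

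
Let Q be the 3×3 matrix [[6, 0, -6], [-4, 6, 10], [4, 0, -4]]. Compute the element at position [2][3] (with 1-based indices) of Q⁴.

1328

Characteristic polynomial: μ^3 - 8μ^2 + 12μ = μ(μ - 6)(μ - 2), so the eigenvalues are 0, 2, 6.
μ=2: eigenvector (3, -2, 2).
μ=6: eigenvector (0, 1, 0).
μ=0: eigenvector (1, -1, 1).
P = [[3, 0, 1], [-2, 1, -1], [2, 0, 1]], D = diag(2, 6, 0), P⁻¹ = [[1, 0, -1], [0, 1, 1], [-2, 0, 3]].
Q⁴ = P·diag(16, 1296, 0)·P⁻¹ = [[48, 0, -48], [-32, 1296, 1328], [32, 0, -32]].
The requested entry is 1328.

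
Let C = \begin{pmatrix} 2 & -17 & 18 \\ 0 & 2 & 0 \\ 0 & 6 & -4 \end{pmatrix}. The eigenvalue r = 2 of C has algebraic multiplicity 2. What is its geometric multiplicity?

1

C − 2I = [[0, -17, 18], [0, 0, 0], [0, 6, -6]].
This matrix has rank 2, so its null space has dimension 3 − 2 = 1.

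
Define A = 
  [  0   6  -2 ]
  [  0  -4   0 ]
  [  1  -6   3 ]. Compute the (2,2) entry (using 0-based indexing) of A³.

Characteristic polynomial: s^3 + s^2 - 10s + 8 = (s - 2)(s - 1)(s + 4), so the eigenvalues are -4, 1, 2.
s=1: eigenvector (2, 0, -1).
s=-4: eigenvector (-1, 1, 1).
s=2: eigenvector (1, 0, -1).
P = [[2, -1, 1], [0, 1, 0], [-1, 1, -1]], D = diag(1, -4, 2), P⁻¹ = [[1, 0, 1], [0, 1, 0], [-1, 1, -2]].
A³ = P·diag(1, -64, 8)·P⁻¹ = [[-6, 72, -14], [0, -64, 0], [7, -72, 15]].
The requested entry is 15.

15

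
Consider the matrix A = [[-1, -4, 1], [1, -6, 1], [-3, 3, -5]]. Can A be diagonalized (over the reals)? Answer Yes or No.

No

Characteristic polynomial: p(t) = t^3 + 12t^2 + 45t + 50 = (t + 2)(t + 5)^2.
t = -5 has algebraic multiplicity 2; rank(A + 5I) = 2, so geometric multiplicity = 1.
Geometric multiplicity < algebraic multiplicity, so A is not diagonalizable.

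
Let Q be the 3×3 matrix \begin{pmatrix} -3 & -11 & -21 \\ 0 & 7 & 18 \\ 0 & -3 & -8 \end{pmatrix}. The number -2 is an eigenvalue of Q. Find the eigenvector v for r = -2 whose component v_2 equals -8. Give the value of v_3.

Q + 2I = [[-1, -11, -21], [0, 9, 18], [0, -3, -6]].
Solving (Q + 2I)v = 0 gives the eigenspace spanned by (4, -8, 4).
With v_2 = -8, v = (4, -8, 4), so v_3 = 4.

4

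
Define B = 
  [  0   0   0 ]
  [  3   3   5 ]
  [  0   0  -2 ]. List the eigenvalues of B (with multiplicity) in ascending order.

-2, 0, 3

Characteristic polynomial: p(μ) = μ^3 - μ^2 - 6μ = μ(μ - 3)(μ + 2).
Roots (with multiplicity): -2, 0, 3.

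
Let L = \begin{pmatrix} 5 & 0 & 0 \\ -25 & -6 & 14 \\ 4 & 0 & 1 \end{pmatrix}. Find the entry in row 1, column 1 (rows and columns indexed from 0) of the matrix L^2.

36

Characteristic polynomial: r^3 - 31r + 30 = (r - 5)(r - 1)(r + 6), so the eigenvalues are -6, 1, 5.
r=5: eigenvector (1, -1, 1).
r=-6: eigenvector (0, 1, 0).
r=1: eigenvector (0, 2, 1).
P = [[1, 0, 0], [-1, 1, 2], [1, 0, 1]], D = diag(5, -6, 1), P⁻¹ = [[1, 0, 0], [3, 1, -2], [-1, 0, 1]].
L² = P·diag(25, 36, 1)·P⁻¹ = [[25, 0, 0], [81, 36, -70], [24, 0, 1]].
The requested entry is 36.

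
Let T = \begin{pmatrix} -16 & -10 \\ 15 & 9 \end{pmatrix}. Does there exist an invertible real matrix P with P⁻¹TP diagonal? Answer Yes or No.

Characteristic polynomial: p(λ) = λ^2 + 7λ + 6 = (λ + 1)(λ + 6).
All 2 eigenvalues are distinct, so T is diagonalizable.

Yes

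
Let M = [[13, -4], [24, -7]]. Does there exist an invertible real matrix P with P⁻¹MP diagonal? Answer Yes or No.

Characteristic polynomial: p(t) = t^2 - 6t + 5 = (t - 5)(t - 1).
All 2 eigenvalues are distinct, so M is diagonalizable.

Yes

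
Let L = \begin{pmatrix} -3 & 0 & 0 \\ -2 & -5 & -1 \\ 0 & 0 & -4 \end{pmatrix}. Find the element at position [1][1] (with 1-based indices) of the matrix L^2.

9

Characteristic polynomial: t^3 + 12t^2 + 47t + 60 = (t + 3)(t + 4)(t + 5), so the eigenvalues are -5, -4, -3.
t=-3: eigenvector (1, -1, 0).
t=-4: eigenvector (0, -1, 1).
t=-5: eigenvector (0, 1, 0).
P = [[1, 0, 0], [-1, -1, 1], [0, 1, 0]], D = diag(-3, -4, -5), P⁻¹ = [[1, 0, 0], [0, 0, 1], [1, 1, 1]].
L² = P·diag(9, 16, 25)·P⁻¹ = [[9, 0, 0], [16, 25, 9], [0, 0, 16]].
The requested entry is 9.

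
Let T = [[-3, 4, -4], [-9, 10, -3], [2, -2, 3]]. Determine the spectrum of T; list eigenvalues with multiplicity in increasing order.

1, 4, 5

Characteristic polynomial: p(λ) = λ^3 - 10λ^2 + 29λ - 20 = (λ - 5)(λ - 4)(λ - 1).
Roots (with multiplicity): 1, 4, 5.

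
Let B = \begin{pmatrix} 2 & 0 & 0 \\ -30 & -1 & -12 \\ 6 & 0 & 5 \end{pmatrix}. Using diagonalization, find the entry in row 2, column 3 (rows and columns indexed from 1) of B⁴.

Characteristic polynomial: r^3 - 6r^2 + 3r + 10 = (r - 5)(r - 2)(r + 1), so the eigenvalues are -1, 2, 5.
r=2: eigenvector (1, -2, -2).
r=5: eigenvector (0, -2, 1).
r=-1: eigenvector (0, 1, 0).
P = [[1, 0, 0], [-2, -2, 1], [-2, 1, 0]], D = diag(2, 5, -1), P⁻¹ = [[1, 0, 0], [2, 0, 1], [6, 1, 2]].
B⁴ = P·diag(16, 625, 1)·P⁻¹ = [[16, 0, 0], [-2526, 1, -1248], [1218, 0, 625]].
The requested entry is -1248.

-1248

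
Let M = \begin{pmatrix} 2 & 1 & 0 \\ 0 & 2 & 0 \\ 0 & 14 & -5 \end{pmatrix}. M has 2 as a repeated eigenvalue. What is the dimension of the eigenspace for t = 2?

1

M − 2I = [[0, 1, 0], [0, 0, 0], [0, 14, -7]].
This matrix has rank 2, so its null space has dimension 3 − 2 = 1.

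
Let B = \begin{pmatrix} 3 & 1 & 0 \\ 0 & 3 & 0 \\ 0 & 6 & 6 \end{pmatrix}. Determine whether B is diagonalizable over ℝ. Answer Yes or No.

No

Characteristic polynomial: p(s) = s^3 - 12s^2 + 45s - 54 = (s - 6)(s - 3)^2.
s = 3 has algebraic multiplicity 2; rank(B − 3I) = 2, so geometric multiplicity = 1.
Geometric multiplicity < algebraic multiplicity, so B is not diagonalizable.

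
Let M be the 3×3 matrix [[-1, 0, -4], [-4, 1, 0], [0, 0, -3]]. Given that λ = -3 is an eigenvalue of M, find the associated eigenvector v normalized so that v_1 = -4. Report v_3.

-2

M + 3I = [[2, 0, -4], [-4, 4, 0], [0, 0, 0]].
Solving (M + 3I)v = 0 gives the eigenspace spanned by (-4, -4, -2).
With v_1 = -4, v = (-4, -4, -2), so v_3 = -2.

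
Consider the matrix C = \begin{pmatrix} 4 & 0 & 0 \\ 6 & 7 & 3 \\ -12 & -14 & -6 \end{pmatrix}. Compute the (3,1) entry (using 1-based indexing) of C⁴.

Characteristic polynomial: λ^3 - 5λ^2 + 4λ = λ(λ - 4)(λ - 1), so the eigenvalues are 0, 1, 4.
λ=4: eigenvector (1, 2, -4).
λ=1: eigenvector (0, 1, -2).
λ=0: eigenvector (0, -3, 7).
P = [[1, 0, 0], [2, 1, -3], [-4, -2, 7]], D = diag(4, 1, 0), P⁻¹ = [[1, 0, 0], [-2, 7, 3], [0, 2, 1]].
C⁴ = P·diag(256, 1, 0)·P⁻¹ = [[256, 0, 0], [510, 7, 3], [-1020, -14, -6]].
The requested entry is -1020.

-1020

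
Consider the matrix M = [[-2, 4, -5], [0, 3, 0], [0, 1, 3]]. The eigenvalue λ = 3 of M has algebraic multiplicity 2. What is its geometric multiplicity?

1

M − 3I = [[-5, 4, -5], [0, 0, 0], [0, 1, 0]].
This matrix has rank 2, so its null space has dimension 3 − 2 = 1.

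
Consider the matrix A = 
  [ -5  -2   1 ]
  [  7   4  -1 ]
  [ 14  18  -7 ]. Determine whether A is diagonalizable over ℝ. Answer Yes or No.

No

Characteristic polynomial: p(λ) = λ^3 + 8λ^2 + 5λ - 50 = (λ - 2)(λ + 5)^2.
λ = -5 has algebraic multiplicity 2; rank(A + 5I) = 2, so geometric multiplicity = 1.
Geometric multiplicity < algebraic multiplicity, so A is not diagonalizable.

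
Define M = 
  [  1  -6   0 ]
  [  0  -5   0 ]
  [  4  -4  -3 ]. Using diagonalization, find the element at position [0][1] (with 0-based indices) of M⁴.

Characteristic polynomial: λ^3 + 7λ^2 + 7λ - 15 = (λ - 1)(λ + 3)(λ + 5), so the eigenvalues are -5, -3, 1.
λ=1: eigenvector (1, 0, 1).
λ=-5: eigenvector (1, 1, 0).
λ=-3: eigenvector (0, 0, 1).
P = [[1, 1, 0], [0, 1, 0], [1, 0, 1]], D = diag(1, -5, -3), P⁻¹ = [[1, -1, 0], [0, 1, 0], [-1, 1, 1]].
M⁴ = P·diag(1, 625, 81)·P⁻¹ = [[1, 624, 0], [0, 625, 0], [-80, 80, 81]].
The requested entry is 624.

624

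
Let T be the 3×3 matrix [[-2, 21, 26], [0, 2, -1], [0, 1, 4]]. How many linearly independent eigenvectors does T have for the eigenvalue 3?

T − 3I = [[-5, 21, 26], [0, -1, -1], [0, 1, 1]].
This matrix has rank 2, so its null space has dimension 3 − 2 = 1.

1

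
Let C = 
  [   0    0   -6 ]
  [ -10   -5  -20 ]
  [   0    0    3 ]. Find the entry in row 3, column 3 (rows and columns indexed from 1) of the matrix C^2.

9

Characteristic polynomial: r^3 + 2r^2 - 15r = r(r - 3)(r + 5), so the eigenvalues are -5, 0, 3.
r=0: eigenvector (1, -2, 0).
r=-5: eigenvector (0, 1, 0).
r=3: eigenvector (-2, 0, 1).
P = [[1, 0, -2], [-2, 1, 0], [0, 0, 1]], D = diag(0, -5, 3), P⁻¹ = [[1, 0, 2], [2, 1, 4], [0, 0, 1]].
C² = P·diag(0, 25, 9)·P⁻¹ = [[0, 0, -18], [50, 25, 100], [0, 0, 9]].
The requested entry is 9.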